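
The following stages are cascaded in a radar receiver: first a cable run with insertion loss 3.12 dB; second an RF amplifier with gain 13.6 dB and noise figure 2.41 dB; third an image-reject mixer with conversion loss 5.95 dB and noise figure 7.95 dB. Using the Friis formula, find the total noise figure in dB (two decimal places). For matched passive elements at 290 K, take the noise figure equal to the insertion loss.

6.07 dB

Convert to linear (a loss of L dB is a gain of −L dB): F_i = 10^(NF_i/10), G_i = 10^(G_i,dB/10)
  Stage 1: F_1 = 10^(3.12/10) = 2.051, G_1 = 10^(−3.12/10) = 0.4875
  Stage 2: F_2 = 10^(2.41/10) = 1.742, G_2 = 10^(13.6/10) = 22.91
  Stage 3: F_3 = 10^(7.95/10) = 6.237, G_3 = 10^(−5.95/10) = 0.2541
Friis cascade:
  F = 2.051 + (1.742 − 1)/0.4875 + (6.237 − 1)/11.17 = 4.042
NF = 10 log₁₀(4.042) = 6.07 dB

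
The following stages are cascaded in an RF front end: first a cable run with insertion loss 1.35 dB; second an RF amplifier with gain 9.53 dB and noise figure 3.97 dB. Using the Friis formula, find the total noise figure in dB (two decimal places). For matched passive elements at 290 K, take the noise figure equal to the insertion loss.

5.32 dB

Convert to linear (a loss of L dB is a gain of −L dB): F_i = 10^(NF_i/10), G_i = 10^(G_i,dB/10)
  Stage 1: F_1 = 10^(1.35/10) = 1.365, G_1 = 10^(−1.35/10) = 0.7328
  Stage 2: F_2 = 10^(3.97/10) = 2.495, G_2 = 10^(9.53/10) = 8.974
Friis cascade:
  F = 1.365 + (2.495 − 1)/0.7328 = 3.404
NF = 10 log₁₀(3.404) = 5.32 dB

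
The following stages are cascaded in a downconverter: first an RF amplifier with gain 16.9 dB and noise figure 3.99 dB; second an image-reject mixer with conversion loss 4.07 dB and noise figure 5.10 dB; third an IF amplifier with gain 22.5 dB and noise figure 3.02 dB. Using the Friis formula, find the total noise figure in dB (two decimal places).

Convert to linear (a loss of L dB is a gain of −L dB): F_i = 10^(NF_i/10), G_i = 10^(G_i,dB/10)
  Stage 1: F_1 = 10^(3.99/10) = 2.506, G_1 = 10^(16.9/10) = 48.98
  Stage 2: F_2 = 10^(5.10/10) = 3.236, G_2 = 10^(−4.07/10) = 0.3917
  Stage 3: F_3 = 10^(3.02/10) = 2.004, G_3 = 10^(22.5/10) = 177.8
Friis cascade:
  F = 2.506 + (3.236 − 1)/48.98 + (2.004 − 1)/19.19 = 2.604
NF = 10 log₁₀(2.604) = 4.16 dB

4.16 dB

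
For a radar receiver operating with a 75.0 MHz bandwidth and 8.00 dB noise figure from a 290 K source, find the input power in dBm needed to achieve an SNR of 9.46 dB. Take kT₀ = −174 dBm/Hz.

Sensitivity = −174 + 10 log₁₀(B) + NF + SNR_min
= −174 + 78.75 + 8.00 + 9.46
= −77.79 dBm → −77.8 dBm

−77.8 dBm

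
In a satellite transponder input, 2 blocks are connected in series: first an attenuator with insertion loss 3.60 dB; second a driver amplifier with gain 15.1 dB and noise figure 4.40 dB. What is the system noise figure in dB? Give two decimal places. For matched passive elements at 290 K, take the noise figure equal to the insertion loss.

8.00 dB

Convert to linear (a loss of L dB is a gain of −L dB): F_i = 10^(NF_i/10), G_i = 10^(G_i,dB/10)
  Stage 1: F_1 = 10^(3.60/10) = 2.291, G_1 = 10^(−3.60/10) = 0.4365
  Stage 2: F_2 = 10^(4.40/10) = 2.754, G_2 = 10^(15.1/10) = 32.36
Friis cascade:
  F = 2.291 + (2.754 − 1)/0.4365 = 6.310
NF = 10 log₁₀(6.310) = 8.00 dB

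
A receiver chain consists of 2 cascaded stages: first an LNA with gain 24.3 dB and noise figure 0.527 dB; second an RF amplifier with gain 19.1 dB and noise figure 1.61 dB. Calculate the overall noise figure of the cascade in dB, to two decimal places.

0.53 dB

Convert to linear (a loss of L dB is a gain of −L dB): F_i = 10^(NF_i/10), G_i = 10^(G_i,dB/10)
  Stage 1: F_1 = 10^(0.527/10) = 1.129, G_1 = 10^(24.3/10) = 269.2
  Stage 2: F_2 = 10^(1.61/10) = 1.449, G_2 = 10^(19.1/10) = 81.28
Friis cascade:
  F = 1.129 + (1.449 − 1)/269.2 = 1.131
NF = 10 log₁₀(1.131) = 0.53 dB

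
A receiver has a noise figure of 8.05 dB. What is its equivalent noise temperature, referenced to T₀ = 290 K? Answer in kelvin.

F = 10^(8.05/10) = 6.38263
T_e = (F − 1)·T₀ = (6.38263 − 1) × 290 = 1561 K

1561 K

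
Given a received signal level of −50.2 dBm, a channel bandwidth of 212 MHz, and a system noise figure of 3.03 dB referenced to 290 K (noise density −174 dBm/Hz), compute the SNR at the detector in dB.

37.5 dB

Noise floor: N = −174 + 10 log₁₀(B) + NF
10 log₁₀(2.12×10⁸) = 83.26 dB
N = −174 + 83.26 + 3.03 = −87.71 dBm
SNR = P_sig − N = −50.2 − (−87.71) = 37.51 dB → 37.5 dB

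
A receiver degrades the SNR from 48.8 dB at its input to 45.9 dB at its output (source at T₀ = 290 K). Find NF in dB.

2.9 dB

NF (dB) = SNR_in(dB) − SNR_out(dB) when the source is at T₀
NF = 48.8 − 45.9 = 2.9 dB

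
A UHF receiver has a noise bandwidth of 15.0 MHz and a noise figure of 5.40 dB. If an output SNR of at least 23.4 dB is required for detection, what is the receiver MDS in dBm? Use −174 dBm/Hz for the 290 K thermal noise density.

Sensitivity = −174 + 10 log₁₀(B) + NF + SNR_min
= −174 + 71.76 + 5.40 + 23.4
= −73.44 dBm → −73.4 dBm

−73.4 dBm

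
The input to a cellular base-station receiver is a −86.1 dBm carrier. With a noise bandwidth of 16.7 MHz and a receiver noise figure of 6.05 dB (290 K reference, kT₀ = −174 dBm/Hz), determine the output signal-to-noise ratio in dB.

9.6 dB

Noise floor: N = −174 + 10 log₁₀(B) + NF
10 log₁₀(1.67×10⁷) = 72.23 dB
N = −174 + 72.23 + 6.05 = −95.72 dBm
SNR = P_sig − N = −86.1 − (−95.72) = 9.62 dB → 9.6 dB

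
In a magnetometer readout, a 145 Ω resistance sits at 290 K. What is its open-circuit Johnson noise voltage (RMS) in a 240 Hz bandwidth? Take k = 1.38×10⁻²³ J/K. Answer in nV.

V_n = √(4kTRB)
4kTRB = 4 × 1.38×10⁻²³ × 290 × 1.45×10² × 2.40×10² = 5.57×10⁻¹⁶ V²
V_n = √(5.57×10⁻¹⁶) = 2.36×10⁻⁸ V = 23.6 nV

23.6 nV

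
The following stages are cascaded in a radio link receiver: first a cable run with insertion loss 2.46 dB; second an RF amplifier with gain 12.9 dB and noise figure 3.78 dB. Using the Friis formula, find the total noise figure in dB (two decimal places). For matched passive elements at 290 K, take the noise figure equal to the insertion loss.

Convert to linear (a loss of L dB is a gain of −L dB): F_i = 10^(NF_i/10), G_i = 10^(G_i,dB/10)
  Stage 1: F_1 = 10^(2.46/10) = 1.762, G_1 = 10^(−2.46/10) = 0.5675
  Stage 2: F_2 = 10^(3.78/10) = 2.388, G_2 = 10^(12.9/10) = 19.50
Friis cascade:
  F = 1.762 + (2.388 − 1)/0.5675 = 4.207
NF = 10 log₁₀(4.207) = 6.24 dB

6.24 dB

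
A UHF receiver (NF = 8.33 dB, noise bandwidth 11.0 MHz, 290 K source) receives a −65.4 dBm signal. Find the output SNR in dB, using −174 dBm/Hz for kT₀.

29.9 dB

Noise floor: N = −174 + 10 log₁₀(B) + NF
10 log₁₀(1.10×10⁷) = 70.41 dB
N = −174 + 70.41 + 8.33 = −95.26 dBm
SNR = P_sig − N = −65.4 − (−95.26) = 29.86 dB → 29.9 dB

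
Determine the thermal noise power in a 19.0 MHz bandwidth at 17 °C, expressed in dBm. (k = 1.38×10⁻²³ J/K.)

T = 17 °C + 273.15 = 290.15 K
P_n = kTB = 1.38×10⁻²³ × 290.15 × 1.90×10⁷ = 7.61×10⁻¹⁴ W
In dBm: 10 log₁₀(7.61×10⁻¹⁴ / 10⁻³) = −101.2 dBm

−101.2 dBm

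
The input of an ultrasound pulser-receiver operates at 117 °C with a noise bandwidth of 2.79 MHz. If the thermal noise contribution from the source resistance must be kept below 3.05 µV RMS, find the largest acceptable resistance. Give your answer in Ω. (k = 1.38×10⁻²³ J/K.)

T = 117 °C + 273.15 = 390.15 K
Johnson–Nyquist: V_n = √(4kTRB) ⇒ R = V_n² / (4kTB)
4kTB = 4 × 1.38×10⁻²³ × 390.15 × 2.79×10⁶ = 6.01×10⁻¹⁴
R = (3.05×10⁻⁶)² / 6.01×10⁻¹⁴ = 1.55×10² Ω = 155 Ω

155 Ω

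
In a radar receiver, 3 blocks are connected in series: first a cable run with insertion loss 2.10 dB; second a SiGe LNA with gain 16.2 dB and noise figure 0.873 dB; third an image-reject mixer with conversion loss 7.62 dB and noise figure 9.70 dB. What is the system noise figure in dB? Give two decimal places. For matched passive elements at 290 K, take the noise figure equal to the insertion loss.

3.63 dB

Convert to linear (a loss of L dB is a gain of −L dB): F_i = 10^(NF_i/10), G_i = 10^(G_i,dB/10)
  Stage 1: F_1 = 10^(2.10/10) = 1.622, G_1 = 10^(−2.10/10) = 0.6166
  Stage 2: F_2 = 10^(0.873/10) = 1.223, G_2 = 10^(16.2/10) = 41.69
  Stage 3: F_3 = 10^(9.70/10) = 9.333, G_3 = 10^(−7.62/10) = 0.1730
Friis cascade:
  F = 1.622 + (1.223 − 1)/0.6166 + (9.333 − 1)/25.70 = 2.307
NF = 10 log₁₀(2.307) = 3.63 dB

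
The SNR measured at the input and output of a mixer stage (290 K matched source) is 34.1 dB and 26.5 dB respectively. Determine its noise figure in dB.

NF (dB) = SNR_in(dB) − SNR_out(dB) when the source is at T₀
NF = 34.1 − 26.5 = 7.6 dB

7.6 dB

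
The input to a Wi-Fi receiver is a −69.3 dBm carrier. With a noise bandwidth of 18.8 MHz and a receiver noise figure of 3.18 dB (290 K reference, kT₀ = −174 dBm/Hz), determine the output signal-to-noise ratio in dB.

28.8 dB

Noise floor: N = −174 + 10 log₁₀(B) + NF
10 log₁₀(1.88×10⁷) = 72.74 dB
N = −174 + 72.74 + 3.18 = −98.08 dBm
SNR = P_sig − N = −69.3 − (−98.08) = 28.78 dB → 28.8 dB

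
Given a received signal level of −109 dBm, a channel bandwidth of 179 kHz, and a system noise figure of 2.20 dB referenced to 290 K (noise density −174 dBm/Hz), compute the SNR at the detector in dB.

Noise floor: N = −174 + 10 log₁₀(B) + NF
10 log₁₀(1.79×10⁵) = 52.53 dB
N = −174 + 52.53 + 2.20 = −119.27 dBm
SNR = P_sig − N = −109 − (−119.27) = 10.27 dB → 10.3 dB

10.3 dB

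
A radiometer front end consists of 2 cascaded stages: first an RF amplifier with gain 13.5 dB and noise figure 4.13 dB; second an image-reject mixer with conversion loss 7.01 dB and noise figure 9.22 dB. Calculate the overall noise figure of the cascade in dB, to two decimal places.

4.65 dB

Convert to linear (a loss of L dB is a gain of −L dB): F_i = 10^(NF_i/10), G_i = 10^(G_i,dB/10)
  Stage 1: F_1 = 10^(4.13/10) = 2.588, G_1 = 10^(13.5/10) = 22.39
  Stage 2: F_2 = 10^(9.22/10) = 8.356, G_2 = 10^(−7.01/10) = 0.1991
Friis cascade:
  F = 2.588 + (8.356 − 1)/22.39 = 2.917
NF = 10 log₁₀(2.917) = 4.65 dB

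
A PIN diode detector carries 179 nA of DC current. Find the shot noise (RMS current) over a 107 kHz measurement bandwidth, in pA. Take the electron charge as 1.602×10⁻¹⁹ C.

I_n = √(2qI·B)
2qI·B = 2 × 1.602×10⁻¹⁹ × 1.79×10⁻⁷ × 1.07×10⁵ = 6.14×10⁻²¹ A²
I_n = √(6.14×10⁻²¹) = 7.83×10⁻¹¹ A = 78.3 pA

78.3 pA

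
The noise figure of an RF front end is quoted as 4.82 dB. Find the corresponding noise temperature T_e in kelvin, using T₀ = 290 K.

590 K

F = 10^(4.82/10) = 3.03389
T_e = (F − 1)·T₀ = (3.03389 − 1) × 290 = 590 K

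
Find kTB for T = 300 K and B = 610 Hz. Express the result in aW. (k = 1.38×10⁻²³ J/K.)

2.53 aW

P_n = kTB = 1.38×10⁻²³ × 300 × 6.10×10² = 2.53×10⁻¹⁸ W = 2.53 aW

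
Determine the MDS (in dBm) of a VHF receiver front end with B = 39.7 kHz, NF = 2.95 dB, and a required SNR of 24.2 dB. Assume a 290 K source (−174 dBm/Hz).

−100.9 dBm

Sensitivity = −174 + 10 log₁₀(B) + NF + SNR_min
= −174 + 45.99 + 2.95 + 24.2
= −100.86 dBm → −100.9 dBm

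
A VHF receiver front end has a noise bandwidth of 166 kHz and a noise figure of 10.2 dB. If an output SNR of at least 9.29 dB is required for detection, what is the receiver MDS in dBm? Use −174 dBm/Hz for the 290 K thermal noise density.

−102.3 dBm

Sensitivity = −174 + 10 log₁₀(B) + NF + SNR_min
= −174 + 52.2 + 10.2 + 9.29
= −102.31 dBm → −102.3 dBm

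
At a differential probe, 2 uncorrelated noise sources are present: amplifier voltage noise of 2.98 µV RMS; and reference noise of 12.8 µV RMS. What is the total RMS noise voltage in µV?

Uncorrelated sources add in power (mean-square): V_tot = √(ΣV_i²)
V_tot = √[(2.98×10⁻⁶)² + (1.28×10⁻⁵)²] = 1.31×10⁻⁵ V = 13.1 µV

13.1 µV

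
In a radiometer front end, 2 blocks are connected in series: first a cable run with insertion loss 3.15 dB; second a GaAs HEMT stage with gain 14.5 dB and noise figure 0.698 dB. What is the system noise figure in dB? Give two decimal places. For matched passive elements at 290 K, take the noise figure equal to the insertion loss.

Convert to linear (a loss of L dB is a gain of −L dB): F_i = 10^(NF_i/10), G_i = 10^(G_i,dB/10)
  Stage 1: F_1 = 10^(3.15/10) = 2.065, G_1 = 10^(−3.15/10) = 0.4842
  Stage 2: F_2 = 10^(0.698/10) = 1.174, G_2 = 10^(14.5/10) = 28.18
Friis cascade:
  F = 2.065 + (1.174 − 1)/0.4842 = 2.425
NF = 10 log₁₀(2.425) = 3.85 dB

3.85 dB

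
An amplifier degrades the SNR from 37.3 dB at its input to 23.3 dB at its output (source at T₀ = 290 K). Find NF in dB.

NF (dB) = SNR_in(dB) − SNR_out(dB) when the source is at T₀
NF = 37.3 − 23.3 = 14.0 dB

14.0 dB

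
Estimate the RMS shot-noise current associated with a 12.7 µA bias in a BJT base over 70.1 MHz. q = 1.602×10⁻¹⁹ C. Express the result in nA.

I_n = √(2qI·B)
2qI·B = 2 × 1.602×10⁻¹⁹ × 1.27×10⁻⁵ × 7.01×10⁷ = 2.85×10⁻¹⁶ A²
I_n = √(2.85×10⁻¹⁶) = 1.69×10⁻⁸ A = 16.9 nA

16.9 nA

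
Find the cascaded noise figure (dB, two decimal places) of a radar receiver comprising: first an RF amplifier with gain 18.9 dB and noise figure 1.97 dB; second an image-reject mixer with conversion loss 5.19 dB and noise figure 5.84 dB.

Convert to linear (a loss of L dB is a gain of −L dB): F_i = 10^(NF_i/10), G_i = 10^(G_i,dB/10)
  Stage 1: F_1 = 10^(1.97/10) = 1.574, G_1 = 10^(18.9/10) = 77.62
  Stage 2: F_2 = 10^(5.84/10) = 3.837, G_2 = 10^(−5.19/10) = 0.3027
Friis cascade:
  F = 1.574 + (3.837 − 1)/77.62 = 1.611
NF = 10 log₁₀(1.611) = 2.07 dB

2.07 dB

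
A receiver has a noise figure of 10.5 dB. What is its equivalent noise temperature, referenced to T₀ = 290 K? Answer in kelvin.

2964 K

F = 10^(10.5/10) = 11.2202
T_e = (F − 1)·T₀ = (11.2202 − 1) × 290 = 2964 K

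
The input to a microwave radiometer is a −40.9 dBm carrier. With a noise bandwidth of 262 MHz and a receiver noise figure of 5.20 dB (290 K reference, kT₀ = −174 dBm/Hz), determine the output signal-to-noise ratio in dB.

43.7 dB

Noise floor: N = −174 + 10 log₁₀(B) + NF
10 log₁₀(2.62×10⁸) = 84.18 dB
N = −174 + 84.18 + 5.20 = −84.62 dBm
SNR = P_sig − N = −40.9 − (−84.62) = 43.72 dB → 43.7 dB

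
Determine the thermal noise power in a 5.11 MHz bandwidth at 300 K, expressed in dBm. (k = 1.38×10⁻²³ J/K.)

−106.7 dBm

P_n = kTB = 1.38×10⁻²³ × 300 × 5.11×10⁶ = 2.12×10⁻¹⁴ W
In dBm: 10 log₁₀(2.12×10⁻¹⁴ / 10⁻³) = −106.7 dBm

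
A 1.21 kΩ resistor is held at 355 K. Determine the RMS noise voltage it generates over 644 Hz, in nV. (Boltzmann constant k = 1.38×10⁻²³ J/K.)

V_n = √(4kTRB)
4kTRB = 4 × 1.38×10⁻²³ × 355 × 1.21×10³ × 6.44×10² = 1.53×10⁻¹⁴ V²
V_n = √(1.53×10⁻¹⁴) = 1.24×10⁻⁷ V = 124 nV

124 nV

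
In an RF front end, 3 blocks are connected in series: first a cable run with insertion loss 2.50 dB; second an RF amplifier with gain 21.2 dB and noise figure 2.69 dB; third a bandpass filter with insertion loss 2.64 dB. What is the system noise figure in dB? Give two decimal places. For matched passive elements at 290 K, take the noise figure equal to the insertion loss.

Convert to linear (a loss of L dB is a gain of −L dB): F_i = 10^(NF_i/10), G_i = 10^(G_i,dB/10)
  Stage 1: F_1 = 10^(2.50/10) = 1.778, G_1 = 10^(−2.50/10) = 0.5623
  Stage 2: F_2 = 10^(2.69/10) = 1.858, G_2 = 10^(21.2/10) = 131.8
  Stage 3: F_3 = 10^(2.64/10) = 1.837, G_3 = 10^(−2.64/10) = 0.5445
Friis cascade:
  F = 1.778 + (1.858 − 1)/0.5623 + (1.837 − 1)/74.13 = 3.315
NF = 10 log₁₀(3.315) = 5.20 dB

5.20 dB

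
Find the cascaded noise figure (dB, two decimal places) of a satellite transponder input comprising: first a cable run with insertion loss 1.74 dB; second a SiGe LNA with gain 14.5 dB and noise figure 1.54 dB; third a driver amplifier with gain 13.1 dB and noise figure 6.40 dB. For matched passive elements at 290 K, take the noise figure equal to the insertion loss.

3.63 dB

Convert to linear (a loss of L dB is a gain of −L dB): F_i = 10^(NF_i/10), G_i = 10^(G_i,dB/10)
  Stage 1: F_1 = 10^(1.74/10) = 1.493, G_1 = 10^(−1.74/10) = 0.6699
  Stage 2: F_2 = 10^(1.54/10) = 1.426, G_2 = 10^(14.5/10) = 28.18
  Stage 3: F_3 = 10^(6.40/10) = 4.365, G_3 = 10^(13.1/10) = 20.42
Friis cascade:
  F = 1.493 + (1.426 − 1)/0.6699 + (4.365 − 1)/18.88 = 2.306
NF = 10 log₁₀(2.306) = 3.63 dB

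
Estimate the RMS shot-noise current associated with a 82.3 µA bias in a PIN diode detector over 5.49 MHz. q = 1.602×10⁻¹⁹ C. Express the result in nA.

12.0 nA

I_n = √(2qI·B)
2qI·B = 2 × 1.602×10⁻¹⁹ × 8.23×10⁻⁵ × 5.49×10⁶ = 1.45×10⁻¹⁶ A²
I_n = √(1.45×10⁻¹⁶) = 1.20×10⁻⁸ A = 12.0 nA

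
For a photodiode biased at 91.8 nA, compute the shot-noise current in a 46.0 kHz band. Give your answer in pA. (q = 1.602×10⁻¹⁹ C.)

I_n = √(2qI·B)
2qI·B = 2 × 1.602×10⁻¹⁹ × 9.18×10⁻⁸ × 4.60×10⁴ = 1.35×10⁻²¹ A²
I_n = √(1.35×10⁻²¹) = 3.68×10⁻¹¹ A = 36.8 pA

36.8 pA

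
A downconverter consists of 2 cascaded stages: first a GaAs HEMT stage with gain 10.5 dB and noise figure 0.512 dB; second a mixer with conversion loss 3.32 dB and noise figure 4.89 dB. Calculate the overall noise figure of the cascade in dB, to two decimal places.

Convert to linear (a loss of L dB is a gain of −L dB): F_i = 10^(NF_i/10), G_i = 10^(G_i,dB/10)
  Stage 1: F_1 = 10^(0.512/10) = 1.125, G_1 = 10^(10.5/10) = 11.22
  Stage 2: F_2 = 10^(4.89/10) = 3.083, G_2 = 10^(−3.32/10) = 0.4656
Friis cascade:
  F = 1.125 + (3.083 − 1)/11.22 = 1.311
NF = 10 log₁₀(1.311) = 1.18 dB

1.18 dB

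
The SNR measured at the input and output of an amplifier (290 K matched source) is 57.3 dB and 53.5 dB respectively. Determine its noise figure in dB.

3.8 dB

NF (dB) = SNR_in(dB) − SNR_out(dB) when the source is at T₀
NF = 57.3 − 53.5 = 3.8 dB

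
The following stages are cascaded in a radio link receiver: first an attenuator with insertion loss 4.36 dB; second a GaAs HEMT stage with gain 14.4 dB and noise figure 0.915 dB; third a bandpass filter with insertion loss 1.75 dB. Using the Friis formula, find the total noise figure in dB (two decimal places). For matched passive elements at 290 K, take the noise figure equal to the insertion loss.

Convert to linear (a loss of L dB is a gain of −L dB): F_i = 10^(NF_i/10), G_i = 10^(G_i,dB/10)
  Stage 1: F_1 = 10^(4.36/10) = 2.729, G_1 = 10^(−4.36/10) = 0.3664
  Stage 2: F_2 = 10^(0.915/10) = 1.235, G_2 = 10^(14.4/10) = 27.54
  Stage 3: F_3 = 10^(1.75/10) = 1.496, G_3 = 10^(−1.75/10) = 0.6683
Friis cascade:
  F = 2.729 + (1.235 − 1)/0.3664 + (1.496 − 1)/10.09 = 3.418
NF = 10 log₁₀(3.418) = 5.34 dB

5.34 dB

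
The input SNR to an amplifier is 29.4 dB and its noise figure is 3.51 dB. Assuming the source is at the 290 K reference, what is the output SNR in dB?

25.89 dB

By definition F = SNR_in/SNR_out, so in dB: SNR_out = SNR_in − NF
SNR_out = 29.4 − 3.51 = 25.89 dB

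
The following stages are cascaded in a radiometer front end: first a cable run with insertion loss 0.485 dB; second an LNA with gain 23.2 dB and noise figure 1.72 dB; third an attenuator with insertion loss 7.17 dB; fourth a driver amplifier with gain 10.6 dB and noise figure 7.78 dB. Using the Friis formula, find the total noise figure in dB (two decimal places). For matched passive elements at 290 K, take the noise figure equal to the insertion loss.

2.61 dB

Convert to linear (a loss of L dB is a gain of −L dB): F_i = 10^(NF_i/10), G_i = 10^(G_i,dB/10)
  Stage 1: F_1 = 10^(0.485/10) = 1.118, G_1 = 10^(−0.485/10) = 0.8943
  Stage 2: F_2 = 10^(1.72/10) = 1.486, G_2 = 10^(23.2/10) = 208.9
  Stage 3: F_3 = 10^(7.17/10) = 5.212, G_3 = 10^(−7.17/10) = 0.1919
  Stage 4: F_4 = 10^(7.78/10) = 5.998, G_4 = 10^(10.6/10) = 11.48
Friis cascade:
  F = 1.118 + (1.486 − 1)/0.8943 + (5.212 − 1)/186.9 + (5.998 − 1)/35.85 = 1.823
NF = 10 log₁₀(1.823) = 2.61 dB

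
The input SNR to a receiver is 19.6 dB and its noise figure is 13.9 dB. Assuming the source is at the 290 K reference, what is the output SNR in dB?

5.7 dB

By definition F = SNR_in/SNR_out, so in dB: SNR_out = SNR_in − NF
SNR_out = 19.6 − 13.9 = 5.7 dB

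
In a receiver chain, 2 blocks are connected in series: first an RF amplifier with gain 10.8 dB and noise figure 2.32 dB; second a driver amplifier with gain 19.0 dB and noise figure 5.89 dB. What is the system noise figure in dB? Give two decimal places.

2.89 dB

Convert to linear (a loss of L dB is a gain of −L dB): F_i = 10^(NF_i/10), G_i = 10^(G_i,dB/10)
  Stage 1: F_1 = 10^(2.32/10) = 1.706, G_1 = 10^(10.8/10) = 12.02
  Stage 2: F_2 = 10^(5.89/10) = 3.882, G_2 = 10^(19.0/10) = 79.43
Friis cascade:
  F = 1.706 + (3.882 − 1)/12.02 = 1.946
NF = 10 log₁₀(1.946) = 2.89 dB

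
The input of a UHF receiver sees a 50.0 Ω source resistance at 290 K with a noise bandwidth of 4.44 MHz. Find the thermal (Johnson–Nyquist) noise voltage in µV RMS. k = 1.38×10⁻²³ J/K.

V_n = √(4kTRB)
4kTRB = 4 × 1.38×10⁻²³ × 290 × 5.00×10¹ × 4.44×10⁶ = 3.55×10⁻¹² V²
V_n = √(3.55×10⁻¹²) = 1.89×10⁻⁶ V = 1.89 µV

1.89 µV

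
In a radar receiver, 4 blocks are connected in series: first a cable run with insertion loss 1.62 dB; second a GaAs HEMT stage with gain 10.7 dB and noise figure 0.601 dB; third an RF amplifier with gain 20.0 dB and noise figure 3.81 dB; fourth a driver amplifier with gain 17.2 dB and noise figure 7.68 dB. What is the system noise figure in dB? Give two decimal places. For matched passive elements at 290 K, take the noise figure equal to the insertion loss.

Convert to linear (a loss of L dB is a gain of −L dB): F_i = 10^(NF_i/10), G_i = 10^(G_i,dB/10)
  Stage 1: F_1 = 10^(1.62/10) = 1.452, G_1 = 10^(−1.62/10) = 0.6887
  Stage 2: F_2 = 10^(0.601/10) = 1.148, G_2 = 10^(10.7/10) = 11.75
  Stage 3: F_3 = 10^(3.81/10) = 2.404, G_3 = 10^(20.0/10) = 100.0
  Stage 4: F_4 = 10^(7.68/10) = 5.861, G_4 = 10^(17.2/10) = 52.48
Friis cascade:
  F = 1.452 + (1.148 − 1)/0.6887 + (2.404 − 1)/8.091 + (5.861 − 1)/809.1 = 1.847
NF = 10 log₁₀(1.847) = 2.67 dB

2.67 dB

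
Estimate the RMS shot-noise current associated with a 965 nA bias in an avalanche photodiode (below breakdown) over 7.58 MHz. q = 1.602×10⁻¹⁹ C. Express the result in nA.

I_n = √(2qI·B)
2qI·B = 2 × 1.602×10⁻¹⁹ × 9.65×10⁻⁷ × 7.58×10⁶ = 2.34×10⁻¹⁸ A²
I_n = √(2.34×10⁻¹⁸) = 1.53×10⁻⁹ A = 1.53 nA

1.53 nA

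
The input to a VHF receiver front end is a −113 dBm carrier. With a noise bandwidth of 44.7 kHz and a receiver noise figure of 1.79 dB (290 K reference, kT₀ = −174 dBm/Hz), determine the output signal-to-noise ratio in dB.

12.7 dB

Noise floor: N = −174 + 10 log₁₀(B) + NF
10 log₁₀(4.47×10⁴) = 46.5 dB
N = −174 + 46.5 + 1.79 = −125.71 dBm
SNR = P_sig − N = −113 − (−125.71) = 12.71 dB → 12.7 dB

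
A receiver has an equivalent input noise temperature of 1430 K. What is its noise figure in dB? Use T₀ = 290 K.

F = 1 + T_e/T₀ = 1 + 1430/290 = 5.93103
NF = 10 log₁₀(5.93103) = 7.73 dB

7.73 dB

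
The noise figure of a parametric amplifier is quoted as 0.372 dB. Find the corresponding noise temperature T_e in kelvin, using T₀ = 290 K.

F = 10^(0.372/10) = 1.08943
T_e = (F − 1)·T₀ = (1.08943 − 1) × 290 = 25.9 K

25.9 K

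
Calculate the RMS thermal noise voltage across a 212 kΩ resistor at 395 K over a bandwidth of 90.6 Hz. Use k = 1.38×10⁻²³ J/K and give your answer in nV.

V_n = √(4kTRB)
4kTRB = 4 × 1.38×10⁻²³ × 395 × 2.12×10⁵ × 9.06×10¹ = 4.19×10⁻¹³ V²
V_n = √(4.19×10⁻¹³) = 6.47×10⁻⁷ V = 647 nV

647 nV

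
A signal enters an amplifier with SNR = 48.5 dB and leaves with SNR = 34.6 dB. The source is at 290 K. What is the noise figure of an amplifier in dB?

NF (dB) = SNR_in(dB) − SNR_out(dB) when the source is at T₀
NF = 48.5 − 34.6 = 13.9 dB

13.9 dB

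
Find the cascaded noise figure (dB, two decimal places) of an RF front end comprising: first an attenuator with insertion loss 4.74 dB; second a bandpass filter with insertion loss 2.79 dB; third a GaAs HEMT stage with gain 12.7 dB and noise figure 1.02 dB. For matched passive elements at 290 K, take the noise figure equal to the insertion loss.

8.55 dB

Convert to linear (a loss of L dB is a gain of −L dB): F_i = 10^(NF_i/10), G_i = 10^(G_i,dB/10)
  Stage 1: F_1 = 10^(4.74/10) = 2.979, G_1 = 10^(−4.74/10) = 0.3357
  Stage 2: F_2 = 10^(2.79/10) = 1.901, G_2 = 10^(−2.79/10) = 0.5260
  Stage 3: F_3 = 10^(1.02/10) = 1.265, G_3 = 10^(12.7/10) = 18.62
Friis cascade:
  F = 2.979 + (1.901 − 1)/0.3357 + (1.265 − 1)/0.1766 = 7.161
NF = 10 log₁₀(7.161) = 8.55 dB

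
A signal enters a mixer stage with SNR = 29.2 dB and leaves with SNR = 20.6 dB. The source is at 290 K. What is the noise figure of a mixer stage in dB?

NF (dB) = SNR_in(dB) − SNR_out(dB) when the source is at T₀
NF = 29.2 − 20.6 = 8.6 dB

8.6 dB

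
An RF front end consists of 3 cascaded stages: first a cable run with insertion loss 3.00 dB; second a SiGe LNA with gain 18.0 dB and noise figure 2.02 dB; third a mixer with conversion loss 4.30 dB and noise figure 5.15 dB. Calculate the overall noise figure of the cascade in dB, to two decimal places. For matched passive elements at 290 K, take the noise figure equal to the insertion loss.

Convert to linear (a loss of L dB is a gain of −L dB): F_i = 10^(NF_i/10), G_i = 10^(G_i,dB/10)
  Stage 1: F_1 = 10^(3.00/10) = 1.995, G_1 = 10^(−3.00/10) = 0.5012
  Stage 2: F_2 = 10^(2.02/10) = 1.592, G_2 = 10^(18.0/10) = 63.10
  Stage 3: F_3 = 10^(5.15/10) = 3.273, G_3 = 10^(−4.30/10) = 0.3715
Friis cascade:
  F = 1.995 + (1.592 − 1)/0.5012 + (3.273 − 1)/31.62 = 3.249
NF = 10 log₁₀(3.249) = 5.12 dB

5.12 dB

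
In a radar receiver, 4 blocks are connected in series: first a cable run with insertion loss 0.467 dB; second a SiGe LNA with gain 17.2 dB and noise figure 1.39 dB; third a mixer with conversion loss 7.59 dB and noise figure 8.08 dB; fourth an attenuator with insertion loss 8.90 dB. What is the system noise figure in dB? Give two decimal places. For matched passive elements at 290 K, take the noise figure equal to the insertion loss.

Convert to linear (a loss of L dB is a gain of −L dB): F_i = 10^(NF_i/10), G_i = 10^(G_i,dB/10)
  Stage 1: F_1 = 10^(0.467/10) = 1.114, G_1 = 10^(−0.467/10) = 0.8980
  Stage 2: F_2 = 10^(1.39/10) = 1.377, G_2 = 10^(17.2/10) = 52.48
  Stage 3: F_3 = 10^(8.08/10) = 6.427, G_3 = 10^(−7.59/10) = 0.1742
  Stage 4: F_4 = 10^(8.90/10) = 7.762, G_4 = 10^(−8.90/10) = 0.1288
Friis cascade:
  F = 1.114 + (1.377 − 1)/0.8980 + (6.427 − 1)/47.13 + (7.762 − 1)/8.209 = 2.472
NF = 10 log₁₀(2.472) = 3.93 dB

3.93 dB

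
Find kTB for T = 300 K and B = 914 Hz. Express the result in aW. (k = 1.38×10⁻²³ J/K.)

P_n = kTB = 1.38×10⁻²³ × 300 × 9.14×10² = 3.78×10⁻¹⁸ W = 3.78 aW

3.78 aW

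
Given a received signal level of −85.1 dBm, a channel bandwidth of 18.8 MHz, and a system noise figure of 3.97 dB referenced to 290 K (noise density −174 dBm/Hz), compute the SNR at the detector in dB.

Noise floor: N = −174 + 10 log₁₀(B) + NF
10 log₁₀(1.88×10⁷) = 72.74 dB
N = −174 + 72.74 + 3.97 = −97.29 dBm
SNR = P_sig − N = −85.1 − (−97.29) = 12.19 dB → 12.2 dB

12.2 dB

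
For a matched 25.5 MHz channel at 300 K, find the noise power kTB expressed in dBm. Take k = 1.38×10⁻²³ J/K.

−99.8 dBm

P_n = kTB = 1.38×10⁻²³ × 300 × 2.55×10⁷ = 1.06×10⁻¹³ W
In dBm: 10 log₁₀(1.06×10⁻¹³ / 10⁻³) = −99.8 dBm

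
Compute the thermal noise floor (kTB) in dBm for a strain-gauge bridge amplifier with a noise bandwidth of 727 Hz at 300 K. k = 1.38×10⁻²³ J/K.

−145.2 dBm

P_n = kTB = 1.38×10⁻²³ × 300 × 7.27×10² = 3.01×10⁻¹⁸ W
In dBm: 10 log₁₀(3.01×10⁻¹⁸ / 10⁻³) = −145.2 dBm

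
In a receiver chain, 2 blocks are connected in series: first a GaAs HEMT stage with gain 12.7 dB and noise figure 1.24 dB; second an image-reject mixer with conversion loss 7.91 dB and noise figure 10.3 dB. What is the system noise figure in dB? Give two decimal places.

Convert to linear (a loss of L dB is a gain of −L dB): F_i = 10^(NF_i/10), G_i = 10^(G_i,dB/10)
  Stage 1: F_1 = 10^(1.24/10) = 1.330, G_1 = 10^(12.7/10) = 18.62
  Stage 2: F_2 = 10^(10.3/10) = 10.72, G_2 = 10^(−7.91/10) = 0.1618
Friis cascade:
  F = 1.330 + (10.72 − 1)/18.62 = 1.852
NF = 10 log₁₀(1.852) = 2.68 dB

2.68 dB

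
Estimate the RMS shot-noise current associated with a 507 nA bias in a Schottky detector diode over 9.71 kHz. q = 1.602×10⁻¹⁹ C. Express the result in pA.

I_n = √(2qI·B)
2qI·B = 2 × 1.602×10⁻¹⁹ × 5.07×10⁻⁷ × 9.71×10³ = 1.58×10⁻²¹ A²
I_n = √(1.58×10⁻²¹) = 3.97×10⁻¹¹ A = 39.7 pA

39.7 pA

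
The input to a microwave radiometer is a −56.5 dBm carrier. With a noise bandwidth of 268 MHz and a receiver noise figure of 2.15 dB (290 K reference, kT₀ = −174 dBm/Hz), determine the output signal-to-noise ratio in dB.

Noise floor: N = −174 + 10 log₁₀(B) + NF
10 log₁₀(2.68×10⁸) = 84.28 dB
N = −174 + 84.28 + 2.15 = −87.57 dBm
SNR = P_sig − N = −56.5 − (−87.57) = 31.07 dB → 31.1 dB

31.1 dB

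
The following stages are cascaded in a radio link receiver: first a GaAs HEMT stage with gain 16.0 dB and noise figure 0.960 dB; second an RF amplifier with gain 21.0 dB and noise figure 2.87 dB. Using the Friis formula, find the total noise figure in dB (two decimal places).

1.04 dB

Convert to linear (a loss of L dB is a gain of −L dB): F_i = 10^(NF_i/10), G_i = 10^(G_i,dB/10)
  Stage 1: F_1 = 10^(0.960/10) = 1.247, G_1 = 10^(16.0/10) = 39.81
  Stage 2: F_2 = 10^(2.87/10) = 1.936, G_2 = 10^(21.0/10) = 125.9
Friis cascade:
  F = 1.247 + (1.936 − 1)/39.81 = 1.271
NF = 10 log₁₀(1.271) = 1.04 dB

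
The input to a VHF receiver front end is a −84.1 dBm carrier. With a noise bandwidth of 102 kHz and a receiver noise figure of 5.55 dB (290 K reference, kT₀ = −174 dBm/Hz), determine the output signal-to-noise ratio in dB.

34.3 dB

Noise floor: N = −174 + 10 log₁₀(B) + NF
10 log₁₀(1.02×10⁵) = 50.09 dB
N = −174 + 50.09 + 5.55 = −118.36 dBm
SNR = P_sig − N = −84.1 − (−118.36) = 34.26 dB → 34.3 dB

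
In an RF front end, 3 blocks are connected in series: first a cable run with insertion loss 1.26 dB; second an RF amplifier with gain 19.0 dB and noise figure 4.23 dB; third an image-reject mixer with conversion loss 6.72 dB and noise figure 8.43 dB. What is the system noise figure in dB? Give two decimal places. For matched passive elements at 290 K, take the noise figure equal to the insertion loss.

5.61 dB

Convert to linear (a loss of L dB is a gain of −L dB): F_i = 10^(NF_i/10), G_i = 10^(G_i,dB/10)
  Stage 1: F_1 = 10^(1.26/10) = 1.337, G_1 = 10^(−1.26/10) = 0.7482
  Stage 2: F_2 = 10^(4.23/10) = 2.649, G_2 = 10^(19.0/10) = 79.43
  Stage 3: F_3 = 10^(8.43/10) = 6.966, G_3 = 10^(−6.72/10) = 0.2128
Friis cascade:
  F = 1.337 + (2.649 − 1)/0.7482 + (6.966 − 1)/59.43 = 3.640
NF = 10 log₁₀(3.640) = 5.61 dB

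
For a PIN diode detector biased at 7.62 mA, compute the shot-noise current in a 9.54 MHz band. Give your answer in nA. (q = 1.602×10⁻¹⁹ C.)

153 nA

I_n = √(2qI·B)
2qI·B = 2 × 1.602×10⁻¹⁹ × 7.62×10⁻³ × 9.54×10⁶ = 2.33×10⁻¹⁴ A²
I_n = √(2.33×10⁻¹⁴) = 1.53×10⁻⁷ A = 153 nA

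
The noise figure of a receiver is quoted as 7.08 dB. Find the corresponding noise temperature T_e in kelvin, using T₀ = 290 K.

1190 K

F = 10^(7.08/10) = 5.10505
T_e = (F − 1)·T₀ = (5.10505 − 1) × 290 = 1190 K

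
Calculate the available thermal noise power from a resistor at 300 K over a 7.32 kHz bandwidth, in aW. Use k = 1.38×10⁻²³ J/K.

30.3 aW

P_n = kTB = 1.38×10⁻²³ × 300 × 7.32×10³ = 3.03×10⁻¹⁷ W = 30.3 aW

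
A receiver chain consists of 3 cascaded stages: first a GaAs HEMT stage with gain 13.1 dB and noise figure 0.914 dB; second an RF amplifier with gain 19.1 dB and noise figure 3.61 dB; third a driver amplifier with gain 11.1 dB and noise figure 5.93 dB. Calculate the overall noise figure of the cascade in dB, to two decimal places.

Convert to linear (a loss of L dB is a gain of −L dB): F_i = 10^(NF_i/10), G_i = 10^(G_i,dB/10)
  Stage 1: F_1 = 10^(0.914/10) = 1.234, G_1 = 10^(13.1/10) = 20.42
  Stage 2: F_2 = 10^(3.61/10) = 2.296, G_2 = 10^(19.1/10) = 81.28
  Stage 3: F_3 = 10^(5.93/10) = 3.917, G_3 = 10^(11.1/10) = 12.88
Friis cascade:
  F = 1.234 + (2.296 − 1)/20.42 + (3.917 − 1)/1660 = 1.299
NF = 10 log₁₀(1.299) = 1.14 dB

1.14 dB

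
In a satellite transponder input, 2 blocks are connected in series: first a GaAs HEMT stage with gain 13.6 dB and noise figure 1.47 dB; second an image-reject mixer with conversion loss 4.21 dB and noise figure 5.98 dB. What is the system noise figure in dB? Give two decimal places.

1.85 dB

Convert to linear (a loss of L dB is a gain of −L dB): F_i = 10^(NF_i/10), G_i = 10^(G_i,dB/10)
  Stage 1: F_1 = 10^(1.47/10) = 1.403, G_1 = 10^(13.6/10) = 22.91
  Stage 2: F_2 = 10^(5.98/10) = 3.963, G_2 = 10^(−4.21/10) = 0.3793
Friis cascade:
  F = 1.403 + (3.963 − 1)/22.91 = 1.532
NF = 10 log₁₀(1.532) = 1.85 dB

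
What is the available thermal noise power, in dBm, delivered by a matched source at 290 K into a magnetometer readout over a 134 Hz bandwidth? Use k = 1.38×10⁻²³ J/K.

−152.7 dBm

P_n = kTB = 1.38×10⁻²³ × 290 × 1.34×10² = 5.36×10⁻¹⁹ W
In dBm: 10 log₁₀(5.36×10⁻¹⁹ / 10⁻³) = −152.7 dBm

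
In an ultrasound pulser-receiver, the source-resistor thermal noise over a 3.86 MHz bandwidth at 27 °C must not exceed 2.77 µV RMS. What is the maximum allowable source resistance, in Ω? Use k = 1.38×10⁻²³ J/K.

T = 27 °C + 273.15 = 300.15 K
Johnson–Nyquist: V_n = √(4kTRB) ⇒ R = V_n² / (4kTB)
4kTB = 4 × 1.38×10⁻²³ × 300.15 × 3.86×10⁶ = 6.40×10⁻¹⁴
R = (2.77×10⁻⁶)² / 6.40×10⁻¹⁴ = 1.20×10² Ω = 120 Ω

120 Ω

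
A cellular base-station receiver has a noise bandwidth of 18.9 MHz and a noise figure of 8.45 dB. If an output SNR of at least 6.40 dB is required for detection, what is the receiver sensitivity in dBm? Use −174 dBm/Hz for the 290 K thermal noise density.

Sensitivity = −174 + 10 log₁₀(B) + NF + SNR_min
= −174 + 72.76 + 8.45 + 6.40
= −86.39 dBm → −86.4 dBm

−86.4 dBm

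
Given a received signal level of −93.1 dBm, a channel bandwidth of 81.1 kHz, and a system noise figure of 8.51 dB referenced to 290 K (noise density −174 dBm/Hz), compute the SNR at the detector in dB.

23.3 dB

Noise floor: N = −174 + 10 log₁₀(B) + NF
10 log₁₀(8.11×10⁴) = 49.09 dB
N = −174 + 49.09 + 8.51 = −116.40 dBm
SNR = P_sig − N = −93.1 − (−116.40) = 23.30 dB → 23.3 dB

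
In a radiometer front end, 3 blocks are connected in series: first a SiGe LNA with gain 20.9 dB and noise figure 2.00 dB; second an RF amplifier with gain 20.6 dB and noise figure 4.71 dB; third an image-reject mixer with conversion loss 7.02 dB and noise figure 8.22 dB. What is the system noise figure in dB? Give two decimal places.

Convert to linear (a loss of L dB is a gain of −L dB): F_i = 10^(NF_i/10), G_i = 10^(G_i,dB/10)
  Stage 1: F_1 = 10^(2.00/10) = 1.585, G_1 = 10^(20.9/10) = 123.0
  Stage 2: F_2 = 10^(4.71/10) = 2.958, G_2 = 10^(20.6/10) = 114.8
  Stage 3: F_3 = 10^(8.22/10) = 6.637, G_3 = 10^(−7.02/10) = 0.1986
Friis cascade:
  F = 1.585 + (2.958 − 1)/123.0 + (6.637 − 1)/1.413×10⁴ = 1.601
NF = 10 log₁₀(1.601) = 2.04 dB

2.04 dB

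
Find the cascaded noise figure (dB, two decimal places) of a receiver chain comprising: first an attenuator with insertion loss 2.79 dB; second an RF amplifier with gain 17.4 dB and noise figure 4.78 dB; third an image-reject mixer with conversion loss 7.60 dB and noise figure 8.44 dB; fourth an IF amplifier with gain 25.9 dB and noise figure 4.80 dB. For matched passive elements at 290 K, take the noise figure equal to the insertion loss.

8.01 dB

Convert to linear (a loss of L dB is a gain of −L dB): F_i = 10^(NF_i/10), G_i = 10^(G_i,dB/10)
  Stage 1: F_1 = 10^(2.79/10) = 1.901, G_1 = 10^(−2.79/10) = 0.5260
  Stage 2: F_2 = 10^(4.78/10) = 3.006, G_2 = 10^(17.4/10) = 54.95
  Stage 3: F_3 = 10^(8.44/10) = 6.982, G_3 = 10^(−7.60/10) = 0.1738
  Stage 4: F_4 = 10^(4.80/10) = 3.020, G_4 = 10^(25.9/10) = 389.0
Friis cascade:
  F = 1.901 + (3.006 − 1)/0.5260 + (6.982 − 1)/28.91 + (3.020 − 1)/5.023 = 6.324
NF = 10 log₁₀(6.324) = 8.01 dB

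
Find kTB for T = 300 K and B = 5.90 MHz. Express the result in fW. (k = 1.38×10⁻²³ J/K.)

24.4 fW

P_n = kTB = 1.38×10⁻²³ × 300 × 5.90×10⁶ = 2.44×10⁻¹⁴ W = 24.4 fW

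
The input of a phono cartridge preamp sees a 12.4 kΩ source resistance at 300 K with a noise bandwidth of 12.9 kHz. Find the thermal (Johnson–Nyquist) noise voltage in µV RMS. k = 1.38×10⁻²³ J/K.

V_n = √(4kTRB)
4kTRB = 4 × 1.38×10⁻²³ × 300 × 1.24×10⁴ × 1.29×10⁴ = 2.65×10⁻¹² V²
V_n = √(2.65×10⁻¹²) = 1.63×10⁻⁶ V = 1.63 µV

1.63 µV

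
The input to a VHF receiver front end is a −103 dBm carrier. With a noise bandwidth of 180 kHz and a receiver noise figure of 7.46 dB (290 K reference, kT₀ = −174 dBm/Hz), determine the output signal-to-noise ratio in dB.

11.0 dB

Noise floor: N = −174 + 10 log₁₀(B) + NF
10 log₁₀(1.80×10⁵) = 52.55 dB
N = −174 + 52.55 + 7.46 = −113.99 dBm
SNR = P_sig − N = −103 − (−113.99) = 10.99 dB → 11.0 dB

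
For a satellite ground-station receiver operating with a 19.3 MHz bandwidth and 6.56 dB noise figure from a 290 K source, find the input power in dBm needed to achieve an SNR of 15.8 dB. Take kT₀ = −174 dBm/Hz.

Sensitivity = −174 + 10 log₁₀(B) + NF + SNR_min
= −174 + 72.86 + 6.56 + 15.8
= −78.78 dBm → −78.8 dBm

−78.8 dBm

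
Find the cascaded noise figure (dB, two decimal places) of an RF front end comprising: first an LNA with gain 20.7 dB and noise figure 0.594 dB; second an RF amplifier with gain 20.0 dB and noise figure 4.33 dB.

0.65 dB

Convert to linear (a loss of L dB is a gain of −L dB): F_i = 10^(NF_i/10), G_i = 10^(G_i,dB/10)
  Stage 1: F_1 = 10^(0.594/10) = 1.147, G_1 = 10^(20.7/10) = 117.5
  Stage 2: F_2 = 10^(4.33/10) = 2.710, G_2 = 10^(20.0/10) = 100.0
Friis cascade:
  F = 1.147 + (2.710 − 1)/117.5 = 1.161
NF = 10 log₁₀(1.161) = 0.65 dB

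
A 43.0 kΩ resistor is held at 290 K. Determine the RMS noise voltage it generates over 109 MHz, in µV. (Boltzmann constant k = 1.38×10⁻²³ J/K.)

V_n = √(4kTRB)
4kTRB = 4 × 1.38×10⁻²³ × 290 × 4.30×10⁴ × 1.09×10⁸ = 7.50×10⁻⁸ V²
V_n = √(7.50×10⁻⁸) = 2.74×10⁻⁴ V = 274 µV

274 µV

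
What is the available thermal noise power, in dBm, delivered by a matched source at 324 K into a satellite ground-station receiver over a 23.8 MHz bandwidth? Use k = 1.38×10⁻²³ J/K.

−99.7 dBm

P_n = kTB = 1.38×10⁻²³ × 324 × 2.38×10⁷ = 1.06×10⁻¹³ W
In dBm: 10 log₁₀(1.06×10⁻¹³ / 10⁻³) = −99.7 dBm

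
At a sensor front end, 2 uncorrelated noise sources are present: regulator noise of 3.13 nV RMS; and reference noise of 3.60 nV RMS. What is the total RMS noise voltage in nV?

Uncorrelated sources add in power (mean-square): V_tot = √(ΣV_i²)
V_tot = √[(3.13×10⁻⁹)² + (3.60×10⁻⁹)²] = 4.77×10⁻⁹ V = 4.77 nV

4.77 nV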